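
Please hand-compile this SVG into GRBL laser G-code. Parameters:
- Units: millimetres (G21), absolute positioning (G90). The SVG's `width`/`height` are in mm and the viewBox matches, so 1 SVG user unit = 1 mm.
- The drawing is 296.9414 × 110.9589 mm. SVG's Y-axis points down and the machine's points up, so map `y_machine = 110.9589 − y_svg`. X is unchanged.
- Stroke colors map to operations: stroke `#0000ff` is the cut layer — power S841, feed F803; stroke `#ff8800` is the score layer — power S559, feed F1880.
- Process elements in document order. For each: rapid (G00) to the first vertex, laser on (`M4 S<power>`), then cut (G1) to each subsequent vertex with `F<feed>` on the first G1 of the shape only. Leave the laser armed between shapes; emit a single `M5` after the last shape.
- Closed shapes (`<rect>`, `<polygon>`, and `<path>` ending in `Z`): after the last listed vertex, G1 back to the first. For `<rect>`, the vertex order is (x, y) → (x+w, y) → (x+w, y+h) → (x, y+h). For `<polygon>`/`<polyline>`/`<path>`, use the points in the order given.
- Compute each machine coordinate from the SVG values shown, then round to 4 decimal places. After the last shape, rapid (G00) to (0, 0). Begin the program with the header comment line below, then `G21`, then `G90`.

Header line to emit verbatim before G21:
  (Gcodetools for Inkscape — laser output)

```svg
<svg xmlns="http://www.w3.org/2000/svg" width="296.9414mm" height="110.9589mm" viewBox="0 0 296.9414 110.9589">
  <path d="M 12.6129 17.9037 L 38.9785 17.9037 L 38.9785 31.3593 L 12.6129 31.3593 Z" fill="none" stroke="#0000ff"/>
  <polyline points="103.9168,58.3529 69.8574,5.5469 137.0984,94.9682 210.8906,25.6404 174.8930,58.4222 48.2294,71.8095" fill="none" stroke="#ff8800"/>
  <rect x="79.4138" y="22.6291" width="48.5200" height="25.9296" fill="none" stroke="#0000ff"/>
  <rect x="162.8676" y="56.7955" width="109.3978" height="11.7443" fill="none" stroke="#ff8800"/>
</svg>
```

(Gcodetools for Inkscape — laser output)
G21
G90
G00 X12.6129 Y93.0552
M4 S841
G1 X38.9785 Y93.0552 F803
G1 X38.9785 Y79.5996
G1 X12.6129 Y79.5996
G1 X12.6129 Y93.0552
G00 X103.9168 Y52.6060
M4 S559
G1 X69.8574 Y105.4120 F1880
G1 X137.0984 Y15.9907
G1 X210.8906 Y85.3185
G1 X174.8930 Y52.5367
G1 X48.2294 Y39.1494
G00 X79.4138 Y88.3298
M4 S841
G1 X127.9338 Y88.3298 F803
G1 X127.9338 Y62.4002
G1 X79.4138 Y62.4002
G1 X79.4138 Y88.3298
G00 X162.8676 Y54.1634
M4 S559
G1 X272.2654 Y54.1634 F1880
G1 X272.2654 Y42.4191
G1 X162.8676 Y42.4191
G1 X162.8676 Y54.1634
M5
G00 X0.0000 Y0.0000

1 u = 1 mm; y_m = 110.9589 − y.

[1] `<path>` rectangle, #0000ff→cut S841 F803: (12.6129,93.0552) → (38.9785,93.0552) → (38.9785,79.5996) → (12.6129,79.5996) → (12.6129,93.0552) (closed)

[2] `<polyline>` open polyline, #ff8800→score S559 F1880: (103.9168,52.6060) → (69.8574,105.4120) → (137.0984,15.9907) → (210.8906,85.3185) → (174.8930,52.5367) → (48.2294,39.1494)

[3] `<rect>` rectangle, #0000ff→cut S841 F803: (79.4138,88.3298) → (127.9338,88.3298) → (127.9338,62.4002) → (79.4138,62.4002) → (79.4138,88.3298) (closed)

[4] `<rect>` rectangle, #ff8800→score S559 F1880: (162.8676,54.1634) → (272.2654,54.1634) → (272.2654,42.4191) → (162.8676,42.4191) → (162.8676,54.1634) (closed)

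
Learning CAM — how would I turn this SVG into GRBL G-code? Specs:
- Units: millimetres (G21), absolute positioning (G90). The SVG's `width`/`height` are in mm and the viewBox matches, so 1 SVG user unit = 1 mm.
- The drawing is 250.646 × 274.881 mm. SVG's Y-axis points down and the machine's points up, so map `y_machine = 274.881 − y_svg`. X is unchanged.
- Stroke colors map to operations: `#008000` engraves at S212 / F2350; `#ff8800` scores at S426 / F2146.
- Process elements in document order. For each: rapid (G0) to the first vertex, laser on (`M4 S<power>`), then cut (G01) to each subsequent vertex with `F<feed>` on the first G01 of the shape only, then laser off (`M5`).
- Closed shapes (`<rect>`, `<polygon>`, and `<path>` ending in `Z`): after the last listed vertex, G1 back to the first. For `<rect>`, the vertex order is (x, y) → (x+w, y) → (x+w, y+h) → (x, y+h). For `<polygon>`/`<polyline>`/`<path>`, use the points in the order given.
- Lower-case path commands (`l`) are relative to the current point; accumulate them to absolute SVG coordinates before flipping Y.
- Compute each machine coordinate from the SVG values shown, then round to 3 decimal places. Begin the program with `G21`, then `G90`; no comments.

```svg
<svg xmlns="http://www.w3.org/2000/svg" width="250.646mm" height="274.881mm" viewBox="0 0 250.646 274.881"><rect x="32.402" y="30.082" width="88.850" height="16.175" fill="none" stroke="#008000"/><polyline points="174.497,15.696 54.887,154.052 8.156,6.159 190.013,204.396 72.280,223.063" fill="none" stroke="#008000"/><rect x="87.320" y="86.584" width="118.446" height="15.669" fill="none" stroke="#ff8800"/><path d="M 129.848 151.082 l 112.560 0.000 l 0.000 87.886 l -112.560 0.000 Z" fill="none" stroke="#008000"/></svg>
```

viewBox `0 0 250.646 274.881` with mm width/height → 1 unit = 1 mm. Flip: y_m = 274.881 − y_svg.

**Shape 1** — `<rect>` rectangle, stroke `#008000` → engrave (S212, F2350). Machine vertices: (32.402,244.799) → (121.252,244.799) → (121.252,228.624) → (32.402,228.624) → (32.402,244.799). Closed: final G1 returns to the first vertex.

**Shape 2** — `<polyline>` open polyline, stroke `#008000` → engrave (S212, F2350). Machine vertices: (174.497,259.185) → (54.887,120.829) → (8.156,268.722) → (190.013,70.485) → (72.280,51.818). Open path.

**Shape 3** — `<rect>` rectangle, stroke `#ff8800` → score (S426, F2146). Machine vertices: (87.320,188.297) → (205.766,188.297) → (205.766,172.628) → (87.320,172.628) → (87.320,188.297). Closed: final G1 returns to the first vertex.

**Shape 4** — `<path>` rectangle, stroke `#008000` → engrave (S212, F2350). Machine vertices: (129.848,123.799) → (242.408,123.799) → (242.408,35.913) → (129.848,35.913) → (129.848,123.799). Closed: final G1 returns to the first vertex.

G21
G90
G0 X32.402 Y244.799
M4 S212
G01 X121.252 Y244.799 F2350
G01 X121.252 Y228.624
G01 X32.402 Y228.624
G01 X32.402 Y244.799
M5
G0 X174.497 Y259.185
M4 S212
G01 X54.887 Y120.829 F2350
G01 X8.156 Y268.722
G01 X190.013 Y70.485
G01 X72.280 Y51.818
M5
G0 X87.320 Y188.297
M4 S426
G01 X205.766 Y188.297 F2146
G01 X205.766 Y172.628
G01 X87.320 Y172.628
G01 X87.320 Y188.297
M5
G0 X129.848 Y123.799
M4 S212
G01 X242.408 Y123.799 F2350
G01 X242.408 Y35.913
G01 X129.848 Y35.913
G01 X129.848 Y123.799
M5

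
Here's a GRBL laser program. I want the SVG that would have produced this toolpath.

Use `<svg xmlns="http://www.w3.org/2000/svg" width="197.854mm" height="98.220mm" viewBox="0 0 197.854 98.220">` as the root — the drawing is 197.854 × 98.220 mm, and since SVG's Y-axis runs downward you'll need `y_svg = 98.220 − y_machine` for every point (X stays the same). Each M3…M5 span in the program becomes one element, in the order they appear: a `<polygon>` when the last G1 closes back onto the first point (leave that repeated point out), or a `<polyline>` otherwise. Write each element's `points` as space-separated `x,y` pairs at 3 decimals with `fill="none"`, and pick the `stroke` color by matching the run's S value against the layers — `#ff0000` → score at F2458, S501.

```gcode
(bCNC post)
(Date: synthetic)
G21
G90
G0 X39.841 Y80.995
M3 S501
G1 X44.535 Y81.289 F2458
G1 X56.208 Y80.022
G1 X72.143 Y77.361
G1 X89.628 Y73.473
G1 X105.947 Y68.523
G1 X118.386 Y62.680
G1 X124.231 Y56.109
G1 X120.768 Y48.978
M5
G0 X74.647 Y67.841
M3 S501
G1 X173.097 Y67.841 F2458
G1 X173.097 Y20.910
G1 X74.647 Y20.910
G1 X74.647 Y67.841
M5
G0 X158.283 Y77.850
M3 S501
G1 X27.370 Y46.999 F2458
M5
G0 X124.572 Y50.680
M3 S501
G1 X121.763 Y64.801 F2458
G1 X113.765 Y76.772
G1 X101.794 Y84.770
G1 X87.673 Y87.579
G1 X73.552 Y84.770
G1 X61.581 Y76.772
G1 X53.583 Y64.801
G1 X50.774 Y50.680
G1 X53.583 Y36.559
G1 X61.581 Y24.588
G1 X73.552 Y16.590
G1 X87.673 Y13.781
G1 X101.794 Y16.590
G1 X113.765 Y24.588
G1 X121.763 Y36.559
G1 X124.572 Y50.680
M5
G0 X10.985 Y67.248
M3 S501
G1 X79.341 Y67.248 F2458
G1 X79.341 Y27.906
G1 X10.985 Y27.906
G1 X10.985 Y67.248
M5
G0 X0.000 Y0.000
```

<svg xmlns="http://www.w3.org/2000/svg" width="197.854mm" height="98.220mm" viewBox="0 0 197.854 98.220">
  <polyline points="39.841,17.225 44.535,16.931 56.208,18.198 72.143,20.859 89.628,24.747 105.947,29.697 118.386,35.540 124.231,42.111 120.768,49.242" fill="none" stroke="#ff0000"/>
  <polygon points="74.647,30.379 173.097,30.379 173.097,77.310 74.647,77.310" fill="none" stroke="#ff0000"/>
  <polyline points="158.283,20.370 27.370,51.221" fill="none" stroke="#ff0000"/>
  <polygon points="124.572,47.540 121.763,33.419 113.765,21.448 101.794,13.450 87.673,10.641 73.552,13.450 61.581,21.448 53.583,33.419 50.774,47.540 53.583,61.661 61.581,73.632 73.552,81.630 87.673,84.439 101.794,81.630 113.765,73.632 121.763,61.661" fill="none" stroke="#ff0000"/>
  <polygon points="10.985,30.972 79.341,30.972 79.341,70.314 10.985,70.314" fill="none" stroke="#ff0000"/>
</svg>

Each laser-on run becomes one SVG element. Flip Y back into SVG space with y_svg = 98.220 − y_machine. Every run uses S501, so all elements get stroke `#ff0000` (score).

Run 1: The run is open, so emit a `<polyline>` with points (Y-flipped): 39.841,17.225 44.535,16.931 56.208,18.198 72.143,20.859 89.628,24.747 105.947,29.697 118.386,35.540 124.231,42.111 120.768,49.242.

Run 2: The run returns to its start, so emit a `<polygon>` with points (Y-flipped): 74.647,30.379 173.097,30.379 173.097,77.310 74.647,77.310.

Run 3: The run is open, so emit a `<polyline>` with points (Y-flipped): 158.283,20.370 27.370,51.221.

Run 4: The run returns to its start, so emit a `<polygon>` with points (Y-flipped): 124.572,47.540 121.763,33.419 113.765,21.448 101.794,13.450 87.673,10.641 73.552,13.450 61.581,21.448 53.583,33.419 50.774,47.540 53.583,61.661 61.581,73.632 73.552,81.630 87.673,84.439 101.794,81.630 113.765,73.632 121.763,61.661.

Run 5: The run returns to its start, so emit a `<polygon>` with points (Y-flipped): 10.985,30.972 79.341,30.972 79.341,70.314 10.985,70.314.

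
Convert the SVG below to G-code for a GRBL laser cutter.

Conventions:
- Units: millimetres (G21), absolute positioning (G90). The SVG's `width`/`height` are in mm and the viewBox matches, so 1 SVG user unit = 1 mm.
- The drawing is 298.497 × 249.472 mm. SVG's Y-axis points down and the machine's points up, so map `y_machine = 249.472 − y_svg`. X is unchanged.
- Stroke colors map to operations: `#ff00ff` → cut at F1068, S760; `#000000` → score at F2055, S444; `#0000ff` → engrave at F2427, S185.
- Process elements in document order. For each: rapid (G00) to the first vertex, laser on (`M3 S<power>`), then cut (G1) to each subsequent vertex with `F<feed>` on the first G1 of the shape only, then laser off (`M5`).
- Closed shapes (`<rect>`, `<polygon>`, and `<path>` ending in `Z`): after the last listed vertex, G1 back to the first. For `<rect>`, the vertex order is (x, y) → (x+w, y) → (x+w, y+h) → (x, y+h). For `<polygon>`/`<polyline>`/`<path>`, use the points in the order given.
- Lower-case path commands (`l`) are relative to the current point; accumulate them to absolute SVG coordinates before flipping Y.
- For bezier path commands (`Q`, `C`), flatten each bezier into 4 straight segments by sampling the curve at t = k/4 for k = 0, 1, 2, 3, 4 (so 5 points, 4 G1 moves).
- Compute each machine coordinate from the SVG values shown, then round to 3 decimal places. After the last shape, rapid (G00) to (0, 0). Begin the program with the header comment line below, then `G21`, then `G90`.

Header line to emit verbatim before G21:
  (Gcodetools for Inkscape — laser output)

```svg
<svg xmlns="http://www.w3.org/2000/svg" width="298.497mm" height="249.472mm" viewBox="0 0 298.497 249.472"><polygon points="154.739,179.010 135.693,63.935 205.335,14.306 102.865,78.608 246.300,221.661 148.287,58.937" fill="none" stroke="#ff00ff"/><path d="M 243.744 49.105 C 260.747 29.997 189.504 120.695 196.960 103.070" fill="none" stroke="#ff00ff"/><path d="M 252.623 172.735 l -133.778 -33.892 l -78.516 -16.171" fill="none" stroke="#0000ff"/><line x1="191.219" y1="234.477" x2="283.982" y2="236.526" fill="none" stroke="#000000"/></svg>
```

Since the viewBox matches the mm dimensions, user units are millimetres directly. The only transform is the Y-flip y_m = 249.472 − y_svg.

Shape 1 is a closed polygon drawn with `<polygon>`. Its stroke #ff00ff means cut at S760, F1068. After flipping Y the toolpath is (154.739,70.462) → (135.693,185.537) → (205.335,235.166) → (102.865,170.864) → (246.300,27.811) → (148.287,190.535) → (154.739,70.462), returning to the start.

Shape 2 is a cubic bezier drawn with `<path>`. Its stroke #ff00ff means cut at S760, F1068. After flipping Y the toolpath is (243.744,200.367) → (242.559,197.518) → (223.932,173.941) → (203.516,150.086) → (196.960,146.402).

Shape 3 is a open polyline drawn with `<path>`. Its stroke #0000ff means engrave at S185, F2427. After flipping Y the toolpath is (252.623,76.737) → (118.845,110.629) → (40.329,126.800).

Shape 4 is a line segment drawn with `<line>`. Its stroke #000000 means score at S444, F2055. After flipping Y the toolpath is (191.219,14.995) → (283.982,12.946).

(Gcodetools for Inkscape — laser output)
G21
G90
G00 X154.739 Y70.462
M3 S760
G1 X135.693 Y185.537 F1068
G1 X205.335 Y235.166
G1 X102.865 Y170.864
G1 X246.300 Y27.811
G1 X148.287 Y190.535
G1 X154.739 Y70.462
M5
G00 X243.744 Y200.367
M3 S760
G1 X242.559 Y197.518 F1068
G1 X223.932 Y173.941
G1 X203.516 Y150.086
G1 X196.960 Y146.402
M5
G00 X252.623 Y76.737
M3 S185
G1 X118.845 Y110.629 F2427
G1 X40.329 Y126.800
M5
G00 X191.219 Y14.995
M3 S444
G1 X283.982 Y12.946 F2055
M5
G00 X0.000 Y0.000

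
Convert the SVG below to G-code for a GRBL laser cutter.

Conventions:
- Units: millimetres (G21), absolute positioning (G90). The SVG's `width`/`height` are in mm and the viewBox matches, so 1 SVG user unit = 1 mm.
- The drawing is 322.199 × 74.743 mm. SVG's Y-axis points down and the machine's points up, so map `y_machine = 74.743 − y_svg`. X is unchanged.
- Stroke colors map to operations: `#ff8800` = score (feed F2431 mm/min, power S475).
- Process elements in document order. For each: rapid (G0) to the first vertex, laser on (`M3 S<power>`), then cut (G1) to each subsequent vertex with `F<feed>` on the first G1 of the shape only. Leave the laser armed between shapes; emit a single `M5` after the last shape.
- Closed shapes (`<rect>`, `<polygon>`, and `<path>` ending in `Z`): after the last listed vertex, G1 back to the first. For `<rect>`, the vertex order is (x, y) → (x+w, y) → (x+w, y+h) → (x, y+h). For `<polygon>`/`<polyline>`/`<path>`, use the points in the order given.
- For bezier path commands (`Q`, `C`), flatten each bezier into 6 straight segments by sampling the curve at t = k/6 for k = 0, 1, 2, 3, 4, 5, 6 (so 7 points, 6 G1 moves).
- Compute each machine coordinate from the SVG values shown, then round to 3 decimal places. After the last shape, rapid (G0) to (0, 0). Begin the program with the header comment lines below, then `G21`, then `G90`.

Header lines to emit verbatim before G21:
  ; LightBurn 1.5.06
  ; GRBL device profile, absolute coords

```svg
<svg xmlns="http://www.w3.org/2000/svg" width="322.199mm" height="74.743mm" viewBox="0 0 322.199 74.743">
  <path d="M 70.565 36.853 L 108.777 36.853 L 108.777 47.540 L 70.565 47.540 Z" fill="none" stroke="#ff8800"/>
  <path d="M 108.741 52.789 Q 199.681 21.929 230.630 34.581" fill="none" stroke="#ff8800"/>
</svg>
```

; LightBurn 1.5.06
; GRBL device profile, absolute coords
G21
G90
G0 X70.565 Y37.890
M3 S475
G1 X108.777 Y37.890 F2431
G1 X108.777 Y27.203
G1 X70.565 Y27.203
G1 X70.565 Y37.890
G0 X108.741 Y21.954
M3 S475
G1 X137.388 Y31.032 F2431
G1 X162.702 Y37.693
G1 X184.683 Y41.936
G1 X203.332 Y43.762
G1 X218.647 Y43.171
G1 X230.630 Y40.162
M5
G0 X0.000 Y0.000

Since the viewBox matches the mm dimensions, user units are millimetres directly. The only transform is the Y-flip y_m = 74.743 − y_svg.

Shape 1 is a rectangle drawn with `<path>`. Its stroke #ff8800 means score at S475, F2431. After flipping Y the toolpath is (70.565,37.890) → (108.777,37.890) → (108.777,27.203) → (70.565,27.203) → (70.565,37.890), returning to the start.

Shape 2 is a quadratic bezier drawn with `<path>`. Its stroke #ff8800 means score at S475, F2431. After flipping Y the toolpath is (108.741,21.954) → (137.388,31.032) → (162.702,37.693) → (184.683,41.936) → (203.332,43.762) → (218.647,43.171) → (230.630,40.162).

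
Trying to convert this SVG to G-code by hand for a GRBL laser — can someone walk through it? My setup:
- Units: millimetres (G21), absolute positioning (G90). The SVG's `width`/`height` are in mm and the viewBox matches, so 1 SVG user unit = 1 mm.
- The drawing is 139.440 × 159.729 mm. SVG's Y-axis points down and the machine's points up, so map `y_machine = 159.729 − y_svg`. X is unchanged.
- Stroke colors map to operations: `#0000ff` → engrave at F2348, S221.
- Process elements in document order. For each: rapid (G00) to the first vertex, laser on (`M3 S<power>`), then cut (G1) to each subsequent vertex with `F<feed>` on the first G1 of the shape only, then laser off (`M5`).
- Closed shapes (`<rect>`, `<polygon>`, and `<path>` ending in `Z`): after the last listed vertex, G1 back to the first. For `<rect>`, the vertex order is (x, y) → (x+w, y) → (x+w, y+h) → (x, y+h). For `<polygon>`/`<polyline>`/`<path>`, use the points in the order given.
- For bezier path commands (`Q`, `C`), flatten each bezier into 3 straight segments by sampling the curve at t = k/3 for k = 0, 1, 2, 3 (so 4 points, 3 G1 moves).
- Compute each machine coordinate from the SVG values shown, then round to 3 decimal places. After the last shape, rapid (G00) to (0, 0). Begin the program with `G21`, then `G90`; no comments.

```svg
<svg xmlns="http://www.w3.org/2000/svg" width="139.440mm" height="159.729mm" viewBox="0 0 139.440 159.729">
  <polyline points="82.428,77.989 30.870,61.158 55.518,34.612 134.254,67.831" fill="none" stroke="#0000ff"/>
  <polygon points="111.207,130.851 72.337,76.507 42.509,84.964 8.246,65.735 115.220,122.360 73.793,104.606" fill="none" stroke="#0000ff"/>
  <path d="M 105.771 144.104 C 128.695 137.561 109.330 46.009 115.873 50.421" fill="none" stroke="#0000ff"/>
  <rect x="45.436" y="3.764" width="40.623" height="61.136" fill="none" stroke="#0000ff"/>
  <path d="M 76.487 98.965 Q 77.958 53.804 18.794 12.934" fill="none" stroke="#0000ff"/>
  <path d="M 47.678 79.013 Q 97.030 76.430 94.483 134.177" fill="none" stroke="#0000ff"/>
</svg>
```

1 u = 1 mm; y_m = 159.729 − y.

[1] `<polyline>` open polyline, #0000ff→engrave S221 F2348: (82.428,81.740) → (30.870,98.571) → (55.518,125.117) → (134.254,91.898)

[2] `<polygon>` closed polygon, #0000ff→engrave S221 F2348: (111.207,28.878) → (72.337,83.222) → (42.509,74.765) → (8.246,93.994) → (115.220,37.369) → (73.793,55.123) → (111.207,28.878) (closed)

[3] `<path>` cubic bezier, #0000ff→engrave S221 F2348: (105.771,15.625) → (117.124,43.802) → (115.440,88.435) → (115.873,109.308)

[4] `<rect>` rectangle, #0000ff→engrave S221 F2348: (45.436,155.965) → (86.059,155.965) → (86.059,94.829) → (45.436,94.829) → (45.436,155.965) (closed)

[5] `<path>` quadratic bezier, #0000ff→engrave S221 F2348: (76.487,60.764) → (70.730,90.395) → (51.499,119.072) → (18.794,146.795)

[6] `<path>` quadratic bezier, #0000ff→engrave S221 F2348: (47.678,80.716) → (74.813,75.735) → (90.414,57.347) → (94.483,25.552)

G21
G90
G00 X82.428 Y81.740
M3 S221
G1 X30.870 Y98.571 F2348
G1 X55.518 Y125.117
G1 X134.254 Y91.898
M5
G00 X111.207 Y28.878
M3 S221
G1 X72.337 Y83.222 F2348
G1 X42.509 Y74.765
G1 X8.246 Y93.994
G1 X115.220 Y37.369
G1 X73.793 Y55.123
G1 X111.207 Y28.878
M5
G00 X105.771 Y15.625
M3 S221
G1 X117.124 Y43.802 F2348
G1 X115.440 Y88.435
G1 X115.873 Y109.308
M5
G00 X45.436 Y155.965
M3 S221
G1 X86.059 Y155.965 F2348
G1 X86.059 Y94.829
G1 X45.436 Y94.829
G1 X45.436 Y155.965
M5
G00 X76.487 Y60.764
M3 S221
G1 X70.730 Y90.395 F2348
G1 X51.499 Y119.072
G1 X18.794 Y146.795
M5
G00 X47.678 Y80.716
M3 S221
G1 X74.813 Y75.735 F2348
G1 X90.414 Y57.347
G1 X94.483 Y25.552
M5
G00 X0.000 Y0.000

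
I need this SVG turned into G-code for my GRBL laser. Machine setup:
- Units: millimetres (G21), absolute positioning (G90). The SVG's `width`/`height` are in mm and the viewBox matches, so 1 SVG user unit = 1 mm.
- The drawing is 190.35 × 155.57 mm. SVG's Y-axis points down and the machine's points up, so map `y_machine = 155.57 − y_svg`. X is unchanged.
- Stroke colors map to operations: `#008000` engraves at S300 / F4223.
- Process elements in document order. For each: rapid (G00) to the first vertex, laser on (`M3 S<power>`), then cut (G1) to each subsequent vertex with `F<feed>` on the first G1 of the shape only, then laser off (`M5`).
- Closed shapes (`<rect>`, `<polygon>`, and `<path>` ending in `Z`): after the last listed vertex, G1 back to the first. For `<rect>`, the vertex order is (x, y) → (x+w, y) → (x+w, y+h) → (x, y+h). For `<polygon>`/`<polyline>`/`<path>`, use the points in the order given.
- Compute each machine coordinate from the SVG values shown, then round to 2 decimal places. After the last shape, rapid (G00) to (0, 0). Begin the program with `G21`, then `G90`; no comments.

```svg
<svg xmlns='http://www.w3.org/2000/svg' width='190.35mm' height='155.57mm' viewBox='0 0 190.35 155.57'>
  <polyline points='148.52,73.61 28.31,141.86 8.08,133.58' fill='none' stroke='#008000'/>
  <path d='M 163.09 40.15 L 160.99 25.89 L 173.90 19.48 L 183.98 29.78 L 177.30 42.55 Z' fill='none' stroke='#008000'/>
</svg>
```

viewBox `0 0 190.35 155.57` with mm width/height → 1 unit = 1 mm. Flip: y_m = 155.57 − y_svg.

**Shape 1** — `<polyline>` open polyline, stroke `#008000` → engrave (S300, F4223). Machine vertices: (148.52,81.96) → (28.31,13.71) → (8.08,21.99). Open path.

**Shape 2** — `<path>` regular polygon, stroke `#008000` → engrave (S300, F4223). Machine vertices: (163.09,115.42) → (160.99,129.68) → (173.90,136.09) → (183.98,125.79) → (177.30,113.02) → (163.09,115.42). Closed: final G1 returns to the first vertex.

G21
G90
G00 X148.52 Y81.96
M3 S300
G1 X28.31 Y13.71 F4223
G1 X8.08 Y21.99
M5
G00 X163.09 Y115.42
M3 S300
G1 X160.99 Y129.68 F4223
G1 X173.90 Y136.09
G1 X183.98 Y125.79
G1 X177.30 Y113.02
G1 X163.09 Y115.42
M5
G00 X0.00 Y0.00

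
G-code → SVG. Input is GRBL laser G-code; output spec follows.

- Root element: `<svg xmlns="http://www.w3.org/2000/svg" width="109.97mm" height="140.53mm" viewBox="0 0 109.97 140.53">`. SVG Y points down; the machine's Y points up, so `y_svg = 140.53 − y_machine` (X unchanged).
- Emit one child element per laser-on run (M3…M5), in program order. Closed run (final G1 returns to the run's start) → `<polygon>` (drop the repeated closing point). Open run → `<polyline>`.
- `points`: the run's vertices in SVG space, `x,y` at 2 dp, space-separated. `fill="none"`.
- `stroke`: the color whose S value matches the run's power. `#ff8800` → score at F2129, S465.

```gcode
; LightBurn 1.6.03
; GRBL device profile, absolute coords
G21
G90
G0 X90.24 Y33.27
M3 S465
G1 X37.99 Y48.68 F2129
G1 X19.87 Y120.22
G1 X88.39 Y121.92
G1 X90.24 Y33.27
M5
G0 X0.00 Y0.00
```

<svg xmlns="http://www.w3.org/2000/svg" width="109.97mm" height="140.53mm" viewBox="0 0 109.97 140.53">
  <polygon points="90.24,107.26 37.99,91.85 19.87,20.31 88.39,18.61" fill="none" stroke="#ff8800"/>
</svg>

Each laser-on run becomes one SVG element. Flip Y back into SVG space with y_svg = 140.53 − y_machine. Every run uses S465, so all elements get stroke `#ff8800` (score).

Run 1: The run returns to its start, so emit a `<polygon>` with points (Y-flipped): 90.24,107.26 37.99,91.85 19.87,20.31 88.39,18.61.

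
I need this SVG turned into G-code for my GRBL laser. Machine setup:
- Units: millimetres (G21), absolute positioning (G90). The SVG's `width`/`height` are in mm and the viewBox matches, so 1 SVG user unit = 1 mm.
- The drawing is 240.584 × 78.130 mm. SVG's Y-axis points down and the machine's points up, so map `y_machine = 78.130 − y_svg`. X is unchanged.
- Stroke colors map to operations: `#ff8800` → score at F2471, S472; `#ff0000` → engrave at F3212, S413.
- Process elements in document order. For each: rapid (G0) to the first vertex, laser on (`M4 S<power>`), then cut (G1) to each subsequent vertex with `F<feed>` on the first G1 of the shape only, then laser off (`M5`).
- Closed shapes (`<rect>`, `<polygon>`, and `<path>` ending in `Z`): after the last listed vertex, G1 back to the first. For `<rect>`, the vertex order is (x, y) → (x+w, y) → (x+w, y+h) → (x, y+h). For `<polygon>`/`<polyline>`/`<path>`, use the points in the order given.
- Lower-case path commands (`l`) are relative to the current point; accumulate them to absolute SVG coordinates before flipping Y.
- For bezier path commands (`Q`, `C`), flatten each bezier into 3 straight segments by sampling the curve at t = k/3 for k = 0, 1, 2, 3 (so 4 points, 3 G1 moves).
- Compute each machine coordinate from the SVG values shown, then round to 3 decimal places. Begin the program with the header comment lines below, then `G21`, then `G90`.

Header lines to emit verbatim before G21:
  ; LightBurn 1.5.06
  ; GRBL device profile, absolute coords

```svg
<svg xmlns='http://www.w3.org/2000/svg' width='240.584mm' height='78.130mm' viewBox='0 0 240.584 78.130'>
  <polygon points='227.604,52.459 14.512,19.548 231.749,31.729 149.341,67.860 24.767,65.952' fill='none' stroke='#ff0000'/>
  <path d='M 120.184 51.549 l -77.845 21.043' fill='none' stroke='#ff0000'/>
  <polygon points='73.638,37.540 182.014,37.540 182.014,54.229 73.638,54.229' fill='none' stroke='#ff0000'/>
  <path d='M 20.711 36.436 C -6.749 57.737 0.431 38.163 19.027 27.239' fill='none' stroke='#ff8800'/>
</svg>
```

; LightBurn 1.5.06
; GRBL device profile, absolute coords
G21
G90
G0 X227.604 Y25.671
M4 S413
G1 X14.512 Y58.582 F3212
G1 X231.749 Y46.401
G1 X149.341 Y10.270
G1 X24.767 Y12.178
G1 X227.604 Y25.671
M5
G0 X120.184 Y26.581
M4 S413
G1 X42.339 Y5.538 F3212
M5
G0 X73.638 Y40.590
M4 S413
G1 X182.014 Y40.590 F3212
G1 X182.014 Y23.901
G1 X73.638 Y23.901
G1 X73.638 Y40.590
M5
G0 X20.711 Y41.694
M4 S472
G1 X3.938 Y32.184 F2471
G1 X5.096 Y38.918
G1 X19.027 Y50.891
M5

1 u = 1 mm; y_m = 78.130 − y.

[1] `<polygon>` closed polygon, #ff0000→engrave S413 F3212: (227.604,25.671) → (14.512,58.582) → (231.749,46.401) → (149.341,10.270) → (24.767,12.178) → (227.604,25.671) (closed)

[2] `<path>` line segment, #ff0000→engrave S413 F3212: (120.184,26.581) → (42.339,5.538)

[3] `<polygon>` rectangle, #ff0000→engrave S413 F3212: (73.638,40.590) → (182.014,40.590) → (182.014,23.901) → (73.638,23.901) → (73.638,40.590) (closed)

[4] `<path>` cubic bezier, #ff8800→score S472 F2471: (20.711,41.694) → (3.938,32.184) → (5.096,38.918) → (19.027,50.891)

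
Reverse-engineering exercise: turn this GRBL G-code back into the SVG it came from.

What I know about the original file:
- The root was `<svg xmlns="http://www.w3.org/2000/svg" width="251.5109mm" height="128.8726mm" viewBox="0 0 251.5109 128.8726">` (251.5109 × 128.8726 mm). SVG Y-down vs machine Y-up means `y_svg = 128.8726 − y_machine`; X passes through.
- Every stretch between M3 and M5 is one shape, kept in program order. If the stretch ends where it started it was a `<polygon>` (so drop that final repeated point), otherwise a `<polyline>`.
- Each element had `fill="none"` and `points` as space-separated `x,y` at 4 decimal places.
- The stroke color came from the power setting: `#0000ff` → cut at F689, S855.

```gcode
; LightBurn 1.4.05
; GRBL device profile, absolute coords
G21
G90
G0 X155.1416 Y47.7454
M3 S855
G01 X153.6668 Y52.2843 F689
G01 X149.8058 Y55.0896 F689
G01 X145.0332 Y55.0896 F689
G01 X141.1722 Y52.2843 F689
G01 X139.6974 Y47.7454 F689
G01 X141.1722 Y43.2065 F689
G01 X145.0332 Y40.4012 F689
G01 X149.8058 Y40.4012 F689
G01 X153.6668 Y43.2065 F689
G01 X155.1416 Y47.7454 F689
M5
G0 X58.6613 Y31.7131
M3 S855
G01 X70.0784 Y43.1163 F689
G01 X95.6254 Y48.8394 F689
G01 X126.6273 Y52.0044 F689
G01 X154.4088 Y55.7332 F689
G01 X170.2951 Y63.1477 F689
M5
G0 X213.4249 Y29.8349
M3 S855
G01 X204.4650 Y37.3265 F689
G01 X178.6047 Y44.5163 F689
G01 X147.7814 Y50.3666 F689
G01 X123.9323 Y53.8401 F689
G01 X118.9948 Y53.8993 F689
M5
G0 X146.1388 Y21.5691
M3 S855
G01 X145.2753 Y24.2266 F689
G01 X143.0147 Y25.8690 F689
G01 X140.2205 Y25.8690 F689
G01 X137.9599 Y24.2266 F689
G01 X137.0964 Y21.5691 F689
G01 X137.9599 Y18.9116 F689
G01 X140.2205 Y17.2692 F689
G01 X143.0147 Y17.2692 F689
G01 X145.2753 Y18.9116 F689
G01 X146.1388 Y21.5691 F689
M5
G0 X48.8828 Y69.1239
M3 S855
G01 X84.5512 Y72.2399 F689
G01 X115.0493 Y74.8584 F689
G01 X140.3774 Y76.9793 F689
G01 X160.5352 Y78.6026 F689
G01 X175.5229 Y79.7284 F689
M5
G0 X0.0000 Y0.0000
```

<svg xmlns="http://www.w3.org/2000/svg" width="251.5109mm" height="128.8726mm" viewBox="0 0 251.5109 128.8726">
  <polygon points="155.1416,81.1272 153.6668,76.5883 149.8058,73.7830 145.0332,73.7830 141.1722,76.5883 139.6974,81.1272 141.1722,85.6661 145.0332,88.4714 149.8058,88.4714 153.6668,85.6661" fill="none" stroke="#0000ff"/>
  <polyline points="58.6613,97.1595 70.0784,85.7563 95.6254,80.0332 126.6273,76.8682 154.4088,73.1394 170.2951,65.7249" fill="none" stroke="#0000ff"/>
  <polyline points="213.4249,99.0377 204.4650,91.5461 178.6047,84.3563 147.7814,78.5060 123.9323,75.0325 118.9948,74.9733" fill="none" stroke="#0000ff"/>
  <polygon points="146.1388,107.3035 145.2753,104.6460 143.0147,103.0036 140.2205,103.0036 137.9599,104.6460 137.0964,107.3035 137.9599,109.9610 140.2205,111.6034 143.0147,111.6034 145.2753,109.9610" fill="none" stroke="#0000ff"/>
  <polyline points="48.8828,59.7487 84.5512,56.6327 115.0493,54.0142 140.3774,51.8933 160.5352,50.2700 175.5229,49.1442" fill="none" stroke="#0000ff"/>
</svg>

Each laser-on run becomes one SVG element. Flip Y back into SVG space with y_svg = 128.8726 − y_machine. Every run uses S855, so all elements get stroke `#0000ff` (cut).

Run 1: The run returns to its start, so emit a `<polygon>` with points (Y-flipped): 155.1416,81.1272 153.6668,76.5883 149.8058,73.7830 145.0332,73.7830 141.1722,76.5883 139.6974,81.1272 141.1722,85.6661 145.0332,88.4714 149.8058,88.4714 153.6668,85.6661.

Run 2: The run is open, so emit a `<polyline>` with points (Y-flipped): 58.6613,97.1595 70.0784,85.7563 95.6254,80.0332 126.6273,76.8682 154.4088,73.1394 170.2951,65.7249.

Run 3: The run is open, so emit a `<polyline>` with points (Y-flipped): 213.4249,99.0377 204.4650,91.5461 178.6047,84.3563 147.7814,78.5060 123.9323,75.0325 118.9948,74.9733.

Run 4: The run returns to its start, so emit a `<polygon>` with points (Y-flipped): 146.1388,107.3035 145.2753,104.6460 143.0147,103.0036 140.2205,103.0036 137.9599,104.6460 137.0964,107.3035 137.9599,109.9610 140.2205,111.6034 143.0147,111.6034 145.2753,109.9610.

Run 5: The run is open, so emit a `<polyline>` with points (Y-flipped): 48.8828,59.7487 84.5512,56.6327 115.0493,54.0142 140.3774,51.8933 160.5352,50.2700 175.5229,49.1442.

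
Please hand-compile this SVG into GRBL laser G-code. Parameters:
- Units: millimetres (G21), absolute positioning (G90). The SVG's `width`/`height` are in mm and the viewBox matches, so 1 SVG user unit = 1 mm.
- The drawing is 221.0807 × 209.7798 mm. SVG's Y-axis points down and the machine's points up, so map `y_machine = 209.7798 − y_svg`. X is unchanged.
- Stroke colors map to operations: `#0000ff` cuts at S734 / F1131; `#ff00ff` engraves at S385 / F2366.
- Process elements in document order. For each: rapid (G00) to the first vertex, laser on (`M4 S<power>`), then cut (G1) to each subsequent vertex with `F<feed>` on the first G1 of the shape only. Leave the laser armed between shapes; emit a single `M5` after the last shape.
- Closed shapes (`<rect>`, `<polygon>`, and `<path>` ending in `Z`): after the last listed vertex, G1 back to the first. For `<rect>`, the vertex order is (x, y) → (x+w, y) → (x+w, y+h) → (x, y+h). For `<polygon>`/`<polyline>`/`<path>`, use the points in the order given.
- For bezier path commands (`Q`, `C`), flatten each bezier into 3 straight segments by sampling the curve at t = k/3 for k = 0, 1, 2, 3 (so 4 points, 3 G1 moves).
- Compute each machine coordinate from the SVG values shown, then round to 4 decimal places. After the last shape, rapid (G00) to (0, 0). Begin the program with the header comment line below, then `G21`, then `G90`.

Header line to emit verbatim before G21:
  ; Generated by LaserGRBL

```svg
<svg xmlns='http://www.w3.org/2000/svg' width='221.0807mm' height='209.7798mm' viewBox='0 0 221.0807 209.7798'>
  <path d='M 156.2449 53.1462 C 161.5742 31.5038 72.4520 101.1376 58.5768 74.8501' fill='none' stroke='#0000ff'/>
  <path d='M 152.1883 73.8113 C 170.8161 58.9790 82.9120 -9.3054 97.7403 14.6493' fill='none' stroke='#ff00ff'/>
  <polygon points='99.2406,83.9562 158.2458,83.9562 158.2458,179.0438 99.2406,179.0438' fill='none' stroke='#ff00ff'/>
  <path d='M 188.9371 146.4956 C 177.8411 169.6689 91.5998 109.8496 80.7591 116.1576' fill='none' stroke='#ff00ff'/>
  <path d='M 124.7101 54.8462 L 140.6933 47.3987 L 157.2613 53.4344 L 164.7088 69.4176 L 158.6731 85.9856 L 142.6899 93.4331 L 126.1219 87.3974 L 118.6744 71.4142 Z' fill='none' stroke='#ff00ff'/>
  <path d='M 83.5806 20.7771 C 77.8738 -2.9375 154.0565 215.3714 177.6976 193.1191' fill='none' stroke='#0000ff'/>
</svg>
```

Since the viewBox matches the mm dimensions, user units are millimetres directly. The only transform is the Y-flip y_m = 209.7798 − y_svg.

Shape 1 is a cubic bezier drawn with `<path>`. Its stroke #0000ff means cut at S734, F1131. After flipping Y the toolpath is (156.2449,156.6336) → (136.3755,154.7838) → (91.2492,133.6827) → (58.5768,134.9297).

Shape 2 is a cubic bezier drawn with `<path>`. Its stroke #ff00ff means engrave at S385, F2366. After flipping Y the toolpath is (152.1883,135.9685) → (143.0560,163.2222) → (109.4056,193.7348) → (97.7403,195.1305).

Shape 3 is a rectangle drawn with `<polygon>`. Its stroke #ff00ff means engrave at S385, F2366. After flipping Y the toolpath is (99.2406,125.8236) → (158.2458,125.8236) → (158.2458,30.7360) → (99.2406,30.7360) → (99.2406,125.8236), returning to the start.

Shape 4 is a cubic bezier drawn with `<path>`. Its stroke #ff00ff means engrave at S385, F2366. After flipping Y the toolpath is (188.9371,63.2842) → (158.3684,62.2521) → (111.1576,83.4107) → (80.7591,93.6222).

Shape 5 is a regular polygon drawn with `<path>`. Its stroke #ff00ff means engrave at S385, F2366. After flipping Y the toolpath is (124.7101,154.9336) → (140.6933,162.3811) → (157.2613,156.3454) → (164.7088,140.3622) → (158.6731,123.7942) → (142.6899,116.3467) → (126.1219,122.3824) → (118.6744,138.3656) → (124.7101,154.9336), returning to the start.

Shape 6 is a cubic bezier drawn with `<path>`. Its stroke #0000ff means cut at S734, F1131. After flipping Y the toolpath is (83.5806,189.0027) → (100.1914,149.9163) → (141.5216,56.7220) → (177.6976,16.6607).

; Generated by LaserGRBL
G21
G90
G00 X156.2449 Y156.6336
M4 S734
G1 X136.3755 Y154.7838 F1131
G1 X91.2492 Y133.6827
G1 X58.5768 Y134.9297
G00 X152.1883 Y135.9685
M4 S385
G1 X143.0560 Y163.2222 F2366
G1 X109.4056 Y193.7348
G1 X97.7403 Y195.1305
G00 X99.2406 Y125.8236
M4 S385
G1 X158.2458 Y125.8236 F2366
G1 X158.2458 Y30.7360
G1 X99.2406 Y30.7360
G1 X99.2406 Y125.8236
G00 X188.9371 Y63.2842
M4 S385
G1 X158.3684 Y62.2521 F2366
G1 X111.1576 Y83.4107
G1 X80.7591 Y93.6222
G00 X124.7101 Y154.9336
M4 S385
G1 X140.6933 Y162.3811 F2366
G1 X157.2613 Y156.3454
G1 X164.7088 Y140.3622
G1 X158.6731 Y123.7942
G1 X142.6899 Y116.3467
G1 X126.1219 Y122.3824
G1 X118.6744 Y138.3656
G1 X124.7101 Y154.9336
G00 X83.5806 Y189.0027
M4 S734
G1 X100.1914 Y149.9163 F1131
G1 X141.5216 Y56.7220
G1 X177.6976 Y16.6607
M5
G00 X0.0000 Y0.0000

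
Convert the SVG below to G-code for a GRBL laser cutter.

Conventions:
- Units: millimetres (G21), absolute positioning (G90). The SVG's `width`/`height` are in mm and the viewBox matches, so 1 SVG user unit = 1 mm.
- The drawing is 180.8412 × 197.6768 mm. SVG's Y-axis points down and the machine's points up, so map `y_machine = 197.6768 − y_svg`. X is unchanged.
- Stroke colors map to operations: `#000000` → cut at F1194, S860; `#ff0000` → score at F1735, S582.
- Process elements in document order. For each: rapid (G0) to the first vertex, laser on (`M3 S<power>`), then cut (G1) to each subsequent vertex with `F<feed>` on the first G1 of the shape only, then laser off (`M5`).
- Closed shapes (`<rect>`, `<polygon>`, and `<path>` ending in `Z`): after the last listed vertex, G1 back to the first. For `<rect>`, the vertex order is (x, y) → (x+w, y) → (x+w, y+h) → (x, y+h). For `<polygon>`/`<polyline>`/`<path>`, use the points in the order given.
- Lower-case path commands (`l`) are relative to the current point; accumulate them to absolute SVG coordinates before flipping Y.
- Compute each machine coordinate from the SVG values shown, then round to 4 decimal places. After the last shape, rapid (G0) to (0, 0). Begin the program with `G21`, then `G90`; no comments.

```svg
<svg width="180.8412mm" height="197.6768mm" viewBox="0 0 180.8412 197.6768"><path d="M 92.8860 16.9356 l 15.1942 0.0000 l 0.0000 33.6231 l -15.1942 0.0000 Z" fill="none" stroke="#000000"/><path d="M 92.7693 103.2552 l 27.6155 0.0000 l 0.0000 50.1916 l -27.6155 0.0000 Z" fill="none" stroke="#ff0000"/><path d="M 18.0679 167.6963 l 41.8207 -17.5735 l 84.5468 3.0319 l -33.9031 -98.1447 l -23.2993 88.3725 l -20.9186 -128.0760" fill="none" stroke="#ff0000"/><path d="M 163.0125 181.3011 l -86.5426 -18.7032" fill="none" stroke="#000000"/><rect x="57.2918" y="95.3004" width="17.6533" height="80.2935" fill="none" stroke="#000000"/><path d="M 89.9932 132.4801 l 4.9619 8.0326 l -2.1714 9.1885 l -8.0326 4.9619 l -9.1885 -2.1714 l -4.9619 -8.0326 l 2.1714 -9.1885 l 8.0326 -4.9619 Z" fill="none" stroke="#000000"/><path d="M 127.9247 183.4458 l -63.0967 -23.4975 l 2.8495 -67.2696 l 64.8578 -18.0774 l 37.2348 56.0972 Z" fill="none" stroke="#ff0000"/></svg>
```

G21
G90
G0 X92.8860 Y180.7412
M3 S860
G1 X108.0802 Y180.7412 F1194
G1 X108.0802 Y147.1181
G1 X92.8860 Y147.1181
G1 X92.8860 Y180.7412
M5
G0 X92.7693 Y94.4216
M3 S582
G1 X120.3848 Y94.4216 F1735
G1 X120.3848 Y44.2300
G1 X92.7693 Y44.2300
G1 X92.7693 Y94.4216
M5
G0 X18.0679 Y29.9805
M3 S582
G1 X59.8886 Y47.5540 F1735
G1 X144.4354 Y44.5221
G1 X110.5323 Y142.6668
G1 X87.2330 Y54.2943
G1 X66.3144 Y182.3703
M5
G0 X163.0125 Y16.3757
M3 S860
G1 X76.4699 Y35.0789 F1194
M5
G0 X57.2918 Y102.3764
M3 S860
G1 X74.9451 Y102.3764 F1194
G1 X74.9451 Y22.0829
G1 X57.2918 Y22.0829
G1 X57.2918 Y102.3764
M5
G0 X89.9932 Y65.1967
M3 S860
G1 X94.9551 Y57.1641 F1194
G1 X92.7837 Y47.9756
G1 X84.7511 Y43.0137
G1 X75.5626 Y45.1851
G1 X70.6007 Y53.2177
G1 X72.7721 Y62.4062
G1 X80.8047 Y67.3681
G1 X89.9932 Y65.1967
M5
G0 X127.9247 Y14.2310
M3 S582
G1 X64.8280 Y37.7285 F1735
G1 X67.6775 Y104.9981
G1 X132.5353 Y123.0755
G1 X169.7701 Y66.9783
G1 X127.9247 Y14.2310
M5
G0 X0.0000 Y0.0000

1 u = 1 mm; y_m = 197.6768 − y.

[1] `<path>` rectangle, #000000→cut S860 F1194: (92.8860,180.7412) → (108.0802,180.7412) → (108.0802,147.1181) → (92.8860,147.1181) → (92.8860,180.7412) (closed)

[2] `<path>` rectangle, #ff0000→score S582 F1735: (92.7693,94.4216) → (120.3848,94.4216) → (120.3848,44.2300) → (92.7693,44.2300) → (92.7693,94.4216) (closed)

[3] `<path>` open polyline, #ff0000→score S582 F1735: (18.0679,29.9805) → (59.8886,47.5540) → (144.4354,44.5221) → (110.5323,142.6668) → (87.2330,54.2943) → (66.3144,182.3703)

[4] `<path>` line segment, #000000→cut S860 F1194: (163.0125,16.3757) → (76.4699,35.0789)

[5] `<rect>` rectangle, #000000→cut S860 F1194: (57.2918,102.3764) → (74.9451,102.3764) → (74.9451,22.0829) → (57.2918,22.0829) → (57.2918,102.3764) (closed)

[6] `<path>` regular polygon, #000000→cut S860 F1194: (89.9932,65.1967) → (94.9551,57.1641) → (92.7837,47.9756) → (84.7511,43.0137) → (75.5626,45.1851) → (70.6007,53.2177) → (72.7721,62.4062) → (80.8047,67.3681) → (89.9932,65.1967) (closed)

[7] `<path>` regular polygon, #ff0000→score S582 F1735: (127.9247,14.2310) → (64.8280,37.7285) → (67.6775,104.9981) → (132.5353,123.0755) → (169.7701,66.9783) → (127.9247,14.2310) (closed)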